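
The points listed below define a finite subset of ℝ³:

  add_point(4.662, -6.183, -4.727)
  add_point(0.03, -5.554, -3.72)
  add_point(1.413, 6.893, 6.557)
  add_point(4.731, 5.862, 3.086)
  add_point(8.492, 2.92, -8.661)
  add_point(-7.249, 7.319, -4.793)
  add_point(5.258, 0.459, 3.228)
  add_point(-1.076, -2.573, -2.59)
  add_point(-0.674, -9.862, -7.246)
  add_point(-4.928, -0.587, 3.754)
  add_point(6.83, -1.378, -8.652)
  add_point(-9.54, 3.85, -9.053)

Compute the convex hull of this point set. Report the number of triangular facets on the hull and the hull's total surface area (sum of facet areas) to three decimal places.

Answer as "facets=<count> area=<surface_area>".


Hull vertices (10/12): indices [0, 2, 3, 4, 5, 6, 8, 9, 10, 11].

Area of each hull facet:
  f1: (p9, p8, p11) → 99.6595
  f2: (p10, p4, p11) → 39.5346
  f3: (p10, p8, p11) → 90.0243
  f4: (p5, p4, p11) → 49.9396
  f5: (p5, p9, p11) → 34.6017
  f6: (p5, p9, p2) → 59.6690
  f7: (p6, p9, p8) → 74.3513
  f8: (p6, p9, p2) → 38.4132
  f9: (p0, p10, p8) → 20.6990
  f10: (p0, p6, p8) → 27.1074
  f11: (p0, p10, p4) → 9.0444
  f12: (p0, p6, p4) → 52.8869
  f13: (p3, p6, p4) → 33.4629
  f14: (p3, p6, p2) → 12.8910
  f15: (p3, p5, p4) → 88.7875
  f16: (p3, p5, p2) → 34.7020
Σ area = 765.774

Check V−E+F: 10 − 24 + 16 = 2.

facets=16 area=765.774


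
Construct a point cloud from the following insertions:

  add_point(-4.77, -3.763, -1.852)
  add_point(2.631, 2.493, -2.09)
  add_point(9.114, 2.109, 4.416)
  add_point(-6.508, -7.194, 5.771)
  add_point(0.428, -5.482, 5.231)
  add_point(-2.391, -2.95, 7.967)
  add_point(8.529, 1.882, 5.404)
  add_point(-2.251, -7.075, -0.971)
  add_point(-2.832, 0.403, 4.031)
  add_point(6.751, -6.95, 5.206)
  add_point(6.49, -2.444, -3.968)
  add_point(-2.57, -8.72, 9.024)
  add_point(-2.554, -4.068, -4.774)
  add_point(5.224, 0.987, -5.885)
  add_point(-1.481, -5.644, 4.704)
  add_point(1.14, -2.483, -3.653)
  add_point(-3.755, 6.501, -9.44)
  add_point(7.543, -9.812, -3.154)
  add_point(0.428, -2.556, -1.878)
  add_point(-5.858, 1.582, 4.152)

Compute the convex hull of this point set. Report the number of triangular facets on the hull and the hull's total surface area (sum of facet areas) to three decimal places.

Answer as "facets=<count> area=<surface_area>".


facets=24 area=797.261

Points on the hull: [0, 2, 3, 5, 6, 7, 9, 10, 11, 12, 13, 16, 17, 19] (14 of 20).

Facet areas (half cross-product norm):
  f1: (p19, p16, p3) → 56.2458
  f2: (p11, p17, p3) → 42.2829
  f3: (p12, p17, p16) → 54.9934
  f4: (p13, p16, p2) → 52.1464
  f5: (p13, p17, p16) → 44.4273
  f6: (p6, p16, p2) → 10.7826
  f7: (p6, p19, p16) → 105.2378
  f8: (p0, p16, p3) → 27.2098
  f9: (p0, p12, p16) → 21.0177
  f10: (p7, p17, p3) → 30.5518
  f11: (p7, p12, p17) → 25.2204
  f12: (p7, p0, p3) → 16.8162
  f13: (p7, p0, p12) → 7.5637
  f14: (p10, p17, p2) → 35.0518
  f15: (p10, p13, p2) → 20.3409
  f16: (p10, p13, p17) → 6.3648
  f17: (p5, p6, p19) → 41.8012
  f18: (p5, p6, p11) → 31.9311
  f19: (p5, p19, p3) → 21.5793
  f20: (p5, p11, p3) → 14.5401
  f21: (p9, p11, p17) → 42.0122
  f22: (p9, p6, p11) → 43.3135
  f23: (p9, p17, p2) → 40.7531
  f24: (p9, p6, p2) → 5.0775
Σ area = 797.261

Euler: V−E+F = 14−36+24 = 2.


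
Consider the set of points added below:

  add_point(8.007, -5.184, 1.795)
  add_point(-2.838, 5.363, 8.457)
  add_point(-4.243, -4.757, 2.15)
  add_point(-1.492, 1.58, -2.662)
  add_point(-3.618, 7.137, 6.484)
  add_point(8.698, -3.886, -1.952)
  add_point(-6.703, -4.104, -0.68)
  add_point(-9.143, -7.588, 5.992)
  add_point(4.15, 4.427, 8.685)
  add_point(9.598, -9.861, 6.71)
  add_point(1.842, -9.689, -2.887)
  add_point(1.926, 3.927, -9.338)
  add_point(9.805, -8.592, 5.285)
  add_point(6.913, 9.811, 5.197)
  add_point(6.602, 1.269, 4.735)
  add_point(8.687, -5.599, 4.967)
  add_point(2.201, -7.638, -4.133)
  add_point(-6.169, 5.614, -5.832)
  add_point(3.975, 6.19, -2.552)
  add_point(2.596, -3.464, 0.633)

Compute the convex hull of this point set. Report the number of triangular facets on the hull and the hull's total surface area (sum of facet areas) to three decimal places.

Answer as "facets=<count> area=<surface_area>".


Points on the hull: [1, 4, 5, 6, 7, 8, 9, 10, 11, 12, 13, 16, 17] (13 of 20).

Per-facet area ½‖(b−a)×(c−a)‖:
  f1: (p17, p11, p13) → 73.1784
  f2: (p9, p13, p12) → 13.7381
  f3: (p9, p8, p13) → 46.3003
  f4: (p9, p10, p7) → 88.1115
  f5: (p9, p10, p12) → 10.1242
  f6: (p4, p17, p7) → 97.3761
  f7: (p4, p17, p13) → 68.8966
  f8: (p5, p10, p12) → 38.7608
  f9: (p5, p13, p12) → 67.2814
  f10: (p5, p11, p13) → 93.0871
  f11: (p6, p17, p7) → 26.2545
  f12: (p6, p10, p7) → 40.5262
  f13: (p1, p4, p7) → 19.1001
  f14: (p1, p9, p7) → 130.4138
  f15: (p1, p9, p8) → 48.0339
  f16: (p1, p8, p13) → 23.6969
  f17: (p1, p4, p13) → 15.1219
  f18: (p16, p5, p11) → 47.1910
  f19: (p16, p5, p10) → 8.7464
  f20: (p16, p17, p11) → 56.9397
  f21: (p16, p6, p17) → 55.7572
  f22: (p16, p6, p10) → 12.3540
Σ area = 1080.990

Euler characteristic 13−33+22 = 2 ✓

facets=22 area=1080.990


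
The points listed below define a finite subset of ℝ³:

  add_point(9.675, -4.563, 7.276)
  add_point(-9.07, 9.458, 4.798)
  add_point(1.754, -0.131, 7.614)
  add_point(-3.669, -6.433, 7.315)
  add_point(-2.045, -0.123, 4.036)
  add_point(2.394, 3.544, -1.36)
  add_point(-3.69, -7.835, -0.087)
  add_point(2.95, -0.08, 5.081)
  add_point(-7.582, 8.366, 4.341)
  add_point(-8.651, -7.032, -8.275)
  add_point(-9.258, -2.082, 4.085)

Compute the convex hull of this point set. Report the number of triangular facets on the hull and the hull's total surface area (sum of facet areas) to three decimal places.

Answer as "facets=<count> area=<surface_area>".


Points on the hull: [0, 1, 2, 3, 5, 6, 9, 10] (8 of 11).

Per-facet area ½‖(b−a)×(c−a)‖:
  f1: (p9, p1, p10) → 69.6792
  f2: (p5, p1, p0) → 91.3481
  f3: (p5, p9, p0) → 113.4579
  f4: (p5, p9, p1) → 119.4645
  f5: (p3, p1, p10) → 38.4309
  f6: (p3, p9, p10) → 51.3333
  f7: (p2, p1, p0) → 20.6417
  f8: (p2, p3, p0) → 37.0382
  f9: (p2, p3, p1) → 61.2804
  f10: (p6, p9, p0) → 42.1655
  f11: (p6, p3, p0) → 50.7390
  f12: (p6, p3, p9) → 20.5429
Σ area = 716.122

Check V−E+F: 8 − 18 + 12 = 2.

facets=12 area=716.122


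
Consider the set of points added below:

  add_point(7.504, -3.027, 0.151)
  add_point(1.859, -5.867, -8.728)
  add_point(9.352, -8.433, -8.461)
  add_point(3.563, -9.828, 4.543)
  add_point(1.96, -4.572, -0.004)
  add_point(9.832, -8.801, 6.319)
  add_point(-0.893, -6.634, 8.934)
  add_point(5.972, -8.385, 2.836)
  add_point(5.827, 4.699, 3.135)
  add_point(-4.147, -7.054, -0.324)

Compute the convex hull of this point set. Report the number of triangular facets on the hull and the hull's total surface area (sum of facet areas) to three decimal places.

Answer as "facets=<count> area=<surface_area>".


facets=10 area=594.334

Points on the hull: [1, 2, 3, 5, 6, 8, 9] (7 of 10).

Facet areas (half cross-product norm):
  f1: (p1, p8, p9) → 79.0186
  f2: (p6, p8, p9) → 69.3897
  f3: (p6, p8, p5) → 74.6620
  f4: (p2, p1, p9) → 36.0975
  f5: (p2, p8, p5) → 103.3155
  f6: (p2, p1, p8) → 64.8159
  f7: (p3, p6, p9) → 31.6388
  f8: (p3, p6, p5) → 21.5787
  f9: (p3, p2, p9) → 67.2166
  f10: (p3, p2, p5) → 46.6003
Σ area = 594.334

Euler: V−E+F = 7−15+10 = 2.


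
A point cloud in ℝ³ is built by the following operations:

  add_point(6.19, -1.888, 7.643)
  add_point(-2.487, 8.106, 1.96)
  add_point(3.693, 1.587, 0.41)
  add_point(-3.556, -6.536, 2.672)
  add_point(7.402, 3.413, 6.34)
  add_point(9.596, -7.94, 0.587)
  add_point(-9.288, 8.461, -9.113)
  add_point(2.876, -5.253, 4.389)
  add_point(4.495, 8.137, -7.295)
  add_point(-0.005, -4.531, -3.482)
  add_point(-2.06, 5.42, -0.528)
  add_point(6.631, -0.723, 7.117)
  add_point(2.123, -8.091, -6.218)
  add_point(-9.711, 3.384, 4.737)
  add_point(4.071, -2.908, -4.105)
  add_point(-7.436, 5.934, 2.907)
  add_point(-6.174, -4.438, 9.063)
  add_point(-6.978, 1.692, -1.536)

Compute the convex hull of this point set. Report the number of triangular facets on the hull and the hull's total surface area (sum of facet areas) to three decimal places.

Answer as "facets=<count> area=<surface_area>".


facets=20 area=1051.002

Points on the hull: [0, 1, 3, 4, 5, 6, 8, 11, 12, 13, 15, 16] (12 of 18).

Facet areas (half cross-product norm):
  f1: (p4, p16, p13) → 75.4636
  f2: (p3, p6, p12) → 103.3307
  f3: (p3, p16, p5) → 41.1415
  f4: (p3, p12, p5) → 53.1107
  f5: (p3, p16, p13) → 34.6793
  f6: (p3, p6, p13) → 86.9519
  f7: (p0, p16, p5) → 60.1489
  f8: (p0, p4, p16) → 32.1125
  f9: (p1, p4, p13) → 50.1192
  f10: (p8, p1, p6) → 70.1558
  f11: (p8, p1, p4) → 66.8541
  f12: (p8, p6, p12) → 113.5669
  f13: (p8, p4, p5) → 94.6081
  f14: (p8, p12, p5) → 82.8196
  f15: (p11, p4, p5) → 18.6351
  f16: (p11, p0, p5) → 6.6301
  f17: (p11, p0, p4) → 0.7866
  f18: (p15, p6, p13) → 20.8066
  f19: (p15, p1, p13) → 5.2210
  f20: (p15, p1, p6) → 33.8600
Σ area = 1051.002

Euler: V−E+F = 12−30+20 = 2.


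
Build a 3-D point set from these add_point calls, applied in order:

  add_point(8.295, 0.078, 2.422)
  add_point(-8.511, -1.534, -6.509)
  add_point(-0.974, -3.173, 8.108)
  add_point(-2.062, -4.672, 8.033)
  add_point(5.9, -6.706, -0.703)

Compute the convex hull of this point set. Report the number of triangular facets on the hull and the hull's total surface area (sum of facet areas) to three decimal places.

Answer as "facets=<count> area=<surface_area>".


facets=6 area=316.063

Points on the hull: [0, 1, 2, 3, 4] (5 of 5).

Facet areas (half cross-product norm):
  f1: (p4, p0, p1) → 63.6163
  f2: (p2, p0, p1) → 93.3277
  f3: (p3, p4, p1) → 90.8500
  f4: (p3, p2, p1) → 14.9320
  f5: (p3, p4, p0) → 45.7298
  f6: (p3, p2, p0) → 7.6074
Σ area = 316.063

Check V−E+F: 5 − 9 + 6 = 2.


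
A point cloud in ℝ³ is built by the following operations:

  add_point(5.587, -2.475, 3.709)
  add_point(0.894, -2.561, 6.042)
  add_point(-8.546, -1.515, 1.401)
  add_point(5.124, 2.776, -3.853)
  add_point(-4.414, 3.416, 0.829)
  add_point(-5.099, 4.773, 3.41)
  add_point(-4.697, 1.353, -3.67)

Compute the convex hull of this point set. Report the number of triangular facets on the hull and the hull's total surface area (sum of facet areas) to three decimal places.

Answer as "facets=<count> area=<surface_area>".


Hull vertices (6/7): indices [0, 1, 2, 3, 5, 6].

Per-facet area ½‖(b−a)×(c−a)‖:
  f1: (p3, p5, p0) → 55.0572
  f2: (p1, p0, p2) → 22.1114
  f3: (p1, p5, p2) → 35.1852
  f4: (p1, p5, p0) → 23.4462
  f5: (p6, p0, p2) → 45.9561
  f6: (p6, p3, p0) → 45.6946
  f7: (p6, p5, p2) → 23.7593
  f8: (p6, p3, p5) → 39.0704
Σ area = 290.280

Euler characteristic 6−12+8 = 2 ✓

facets=8 area=290.280


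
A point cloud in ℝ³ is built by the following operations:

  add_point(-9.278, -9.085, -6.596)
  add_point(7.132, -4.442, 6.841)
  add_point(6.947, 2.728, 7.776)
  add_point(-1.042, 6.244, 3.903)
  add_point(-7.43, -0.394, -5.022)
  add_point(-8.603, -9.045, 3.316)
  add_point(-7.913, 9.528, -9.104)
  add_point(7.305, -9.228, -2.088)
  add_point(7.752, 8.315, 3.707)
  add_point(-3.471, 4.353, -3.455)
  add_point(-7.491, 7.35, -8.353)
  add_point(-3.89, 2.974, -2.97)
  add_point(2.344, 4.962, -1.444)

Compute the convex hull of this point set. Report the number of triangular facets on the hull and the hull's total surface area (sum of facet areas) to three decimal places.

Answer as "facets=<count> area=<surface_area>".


facets=12 area=1044.540

Points on the hull: [0, 1, 2, 3, 5, 6, 7, 8] (8 of 13).

Per-facet area ½‖(b−a)×(c−a)‖:
  f1: (p7, p6, p0) → 161.7490
  f2: (p7, p6, p8) → 184.9134
  f3: (p5, p6, p0) → 92.8205
  f4: (p5, p7, p0) → 80.6687
  f5: (p3, p6, p8) → 63.1333
  f6: (p3, p5, p6) → 128.5314
  f7: (p1, p7, p8) → 64.5535
  f8: (p1, p5, p7) → 81.0714
  f9: (p2, p3, p5) → 81.3634
  f10: (p2, p1, p5) → 58.3032
  f11: (p2, p3, p8) → 29.8991
  f12: (p2, p1, p8) → 17.5327
Σ area = 1044.540

Check V−E+F: 8 − 18 + 12 = 2.


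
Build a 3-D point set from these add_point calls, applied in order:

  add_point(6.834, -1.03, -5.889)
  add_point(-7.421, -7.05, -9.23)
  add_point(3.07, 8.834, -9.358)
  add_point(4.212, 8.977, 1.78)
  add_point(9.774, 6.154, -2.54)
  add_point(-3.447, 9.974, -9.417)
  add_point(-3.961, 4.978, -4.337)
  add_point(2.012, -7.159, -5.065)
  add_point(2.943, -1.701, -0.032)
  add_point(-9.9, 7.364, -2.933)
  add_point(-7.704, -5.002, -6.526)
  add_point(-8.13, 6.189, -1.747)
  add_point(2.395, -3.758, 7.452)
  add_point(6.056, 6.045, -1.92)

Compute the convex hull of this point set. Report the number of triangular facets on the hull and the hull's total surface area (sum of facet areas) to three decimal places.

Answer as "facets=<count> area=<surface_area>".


facets=16 area=909.474

Hull vertices (10/14): indices [0, 1, 2, 3, 4, 5, 7, 9, 10, 12].

Area of each hull facet:
  f1: (p3, p12, p9) → 104.7481
  f2: (p3, p12, p4) → 53.3306
  f3: (p3, p5, p9) → 63.4025
  f4: (p1, p5, p9) → 75.1287
  f5: (p1, p12, p7) → 60.9100
  f6: (p2, p3, p4) → 36.8770
  f7: (p2, p3, p5) → 36.8287
  f8: (p2, p1, p5) → 57.7438
  f9: (p10, p12, p9) → 110.8207
  f10: (p10, p1, p9) → 13.2791
  f11: (p10, p1, p12) → 22.6831
  f12: (p0, p2, p4) → 40.3275
  f13: (p0, p12, p4) → 60.2405
  f14: (p0, p12, p7) → 50.5023
  f15: (p0, p1, p7) → 34.7371
  f16: (p0, p2, p1) → 87.9143
Σ area = 909.474

Check V−E+F: 10 − 24 + 16 = 2.


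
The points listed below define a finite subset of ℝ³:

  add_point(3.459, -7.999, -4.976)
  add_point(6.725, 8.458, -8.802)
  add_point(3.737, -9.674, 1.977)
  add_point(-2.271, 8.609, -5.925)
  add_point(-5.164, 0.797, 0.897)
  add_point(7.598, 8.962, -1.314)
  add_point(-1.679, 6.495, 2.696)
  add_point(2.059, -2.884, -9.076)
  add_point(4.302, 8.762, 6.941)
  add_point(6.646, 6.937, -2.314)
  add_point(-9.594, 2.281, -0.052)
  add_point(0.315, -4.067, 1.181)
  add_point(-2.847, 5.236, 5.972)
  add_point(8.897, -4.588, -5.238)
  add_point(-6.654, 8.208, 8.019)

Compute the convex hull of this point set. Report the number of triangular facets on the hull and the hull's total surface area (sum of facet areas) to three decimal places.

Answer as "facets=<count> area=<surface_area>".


facets=16 area=950.784

Extreme-point indices: [0, 1, 2, 3, 5, 7, 8, 10, 13, 14] — 10 of 15 on the boundary.

Per-facet area ½‖(b−a)×(c−a)‖:
  f1: (p14, p2, p10) → 93.7238
  f2: (p1, p5, p13) → 50.5619
  f3: (p0, p2, p10) → 61.6533
  f4: (p0, p2, p13) → 22.7933
  f5: (p8, p14, p2) → 105.1282
  f6: (p8, p5, p13) → 60.6435
  f7: (p8, p2, p13) → 92.7898
  f8: (p3, p14, p10) → 58.7862
  f9: (p3, p1, p5) → 35.0150
  f10: (p3, p8, p5) → 48.3730
  f11: (p3, p8, p14) → 74.1191
  f12: (p7, p1, p13) → 48.7453
  f13: (p7, p0, p13) → 20.8305
  f14: (p7, p3, p1) → 54.4736
  f15: (p7, p0, p10) → 52.2648
  f16: (p7, p3, p10) → 70.8826
Σ area = 950.784

Euler: V−E+F = 10−24+16 = 2.


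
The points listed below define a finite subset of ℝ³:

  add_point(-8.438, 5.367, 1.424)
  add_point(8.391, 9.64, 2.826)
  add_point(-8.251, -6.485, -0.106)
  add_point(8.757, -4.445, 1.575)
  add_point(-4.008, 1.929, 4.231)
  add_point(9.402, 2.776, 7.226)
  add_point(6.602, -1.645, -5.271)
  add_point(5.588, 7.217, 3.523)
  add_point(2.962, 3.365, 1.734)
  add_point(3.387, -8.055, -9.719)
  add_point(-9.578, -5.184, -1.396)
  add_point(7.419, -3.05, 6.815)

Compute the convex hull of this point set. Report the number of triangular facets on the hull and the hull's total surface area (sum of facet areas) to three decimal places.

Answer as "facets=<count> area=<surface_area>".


Points on the hull: [0, 1, 2, 3, 4, 5, 6, 9, 10, 11] (10 of 12).

Facet areas (half cross-product norm):
  f1: (p0, p1, p5) → 71.4901
  f2: (p0, p9, p10) → 83.8070
  f3: (p0, p1, p9) → 172.4011
  f4: (p6, p1, p9) → 15.3730
  f5: (p2, p0, p10) → 11.6566
  f6: (p2, p9, p10) → 16.9766
  f7: (p4, p0, p5) → 28.4620
  f8: (p4, p11, p5) → 39.1688
  f9: (p4, p2, p0) → 32.5092
  f10: (p4, p2, p11) → 65.4225
  f11: (p3, p6, p9) → 31.0194
  f12: (p3, p2, p9) → 95.3206
  f13: (p3, p2, p11) → 47.7447
  f14: (p3, p11, p5) → 16.7969
  f15: (p3, p1, p5) → 35.7933
  f16: (p3, p6, p1) → 52.1367
Σ area = 816.079

Euler characteristic 10−24+16 = 2 ✓

facets=16 area=816.079


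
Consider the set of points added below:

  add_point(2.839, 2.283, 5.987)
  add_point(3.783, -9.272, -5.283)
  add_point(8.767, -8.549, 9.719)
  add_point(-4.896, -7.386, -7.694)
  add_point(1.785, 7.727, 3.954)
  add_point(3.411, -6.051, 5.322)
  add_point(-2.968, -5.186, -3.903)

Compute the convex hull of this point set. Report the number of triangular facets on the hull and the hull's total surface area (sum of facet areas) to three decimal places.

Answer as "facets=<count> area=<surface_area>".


facets=10 area=474.781

Extreme-point indices: [0, 1, 2, 3, 4, 5, 6] — 7 of 7 on the boundary.

Per-facet area ½‖(b−a)×(c−a)‖:
  f1: (p1, p2, p3) → 61.4732
  f2: (p1, p4, p3) → 88.4624
  f3: (p1, p4, p2) → 136.8171
  f4: (p5, p2, p3) → 28.9536
  f5: (p6, p4, p3) → 17.4613
  f6: (p6, p5, p3) → 14.5190
  f7: (p0, p4, p2) → 11.2221
  f8: (p0, p5, p2) → 29.0310
  f9: (p0, p6, p4) → 39.7667
  f10: (p0, p6, p5) → 47.0744
Σ area = 474.781

Euler: V−E+F = 7−15+10 = 2.


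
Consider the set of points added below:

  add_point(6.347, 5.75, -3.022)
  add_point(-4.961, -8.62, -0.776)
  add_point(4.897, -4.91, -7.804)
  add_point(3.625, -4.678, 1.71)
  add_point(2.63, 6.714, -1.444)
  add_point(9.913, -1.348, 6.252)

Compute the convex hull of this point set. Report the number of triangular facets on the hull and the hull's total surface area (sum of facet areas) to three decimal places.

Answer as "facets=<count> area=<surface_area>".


facets=8 area=407.176

Points on the hull: [0, 1, 2, 3, 4, 5] (6 of 6).

Triangle areas on the boundary:
  f1: (p4, p5, p1) → 107.9069
  f2: (p2, p4, p1) → 84.2640
  f3: (p0, p4, p5) → 25.1995
  f4: (p0, p2, p5) → 70.6810
  f5: (p0, p2, p4) → 23.6345
  f6: (p3, p5, p1) → 12.7778
  f7: (p3, p2, p1) → 46.4008
  f8: (p3, p2, p5) → 36.3113
Σ area = 407.176

Euler: V−E+F = 6−12+8 = 2.


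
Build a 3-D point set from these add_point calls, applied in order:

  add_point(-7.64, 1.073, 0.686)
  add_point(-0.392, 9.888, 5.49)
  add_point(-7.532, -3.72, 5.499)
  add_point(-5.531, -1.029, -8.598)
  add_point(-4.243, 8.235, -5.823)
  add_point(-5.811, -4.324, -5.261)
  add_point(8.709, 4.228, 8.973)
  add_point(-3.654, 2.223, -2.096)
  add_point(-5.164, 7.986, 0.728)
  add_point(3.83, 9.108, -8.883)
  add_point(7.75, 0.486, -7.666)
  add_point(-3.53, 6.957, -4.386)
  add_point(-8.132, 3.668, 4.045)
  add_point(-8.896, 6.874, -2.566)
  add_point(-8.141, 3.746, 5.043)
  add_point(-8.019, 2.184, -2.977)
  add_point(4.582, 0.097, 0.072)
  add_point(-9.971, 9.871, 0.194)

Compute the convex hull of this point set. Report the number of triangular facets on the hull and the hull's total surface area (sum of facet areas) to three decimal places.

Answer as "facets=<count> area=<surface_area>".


Extreme-point indices: [1, 2, 3, 4, 5, 6, 9, 10, 13, 14, 15, 16, 17] — 13 of 18 on the boundary.

Area of each hull facet:
  f1: (p1, p9, p17) → 80.1317
  f2: (p1, p9, p6) → 84.4451
  f3: (p10, p9, p6) → 81.4526
  f4: (p10, p3, p5) → 31.3507
  f5: (p10, p3, p9) → 60.7489
  f6: (p14, p2, p6) → 64.8112
  f7: (p14, p1, p6) → 52.5578
  f8: (p14, p2, p17) → 17.4596
  f9: (p14, p1, p17) → 38.2578
  f10: (p15, p3, p5) → 15.6779
  f11: (p15, p2, p17) → 43.0786
  f12: (p15, p2, p5) → 36.0653
  f13: (p4, p9, p17) → 18.7132
  f14: (p4, p3, p9) → 42.0333
  f15: (p16, p2, p6) → 72.9972
  f16: (p16, p10, p6) → 35.3658
  f17: (p16, p2, p5) → 64.8118
  f18: (p16, p10, p5) → 52.1685
  f19: (p13, p15, p17) → 6.0606
  f20: (p13, p15, p3) → 13.4230
  f21: (p13, p4, p17) → 11.2627
  f22: (p13, p4, p3) → 28.0858
Σ area = 950.959

Euler: V−E+F = 13−33+22 = 2.

facets=22 area=950.959


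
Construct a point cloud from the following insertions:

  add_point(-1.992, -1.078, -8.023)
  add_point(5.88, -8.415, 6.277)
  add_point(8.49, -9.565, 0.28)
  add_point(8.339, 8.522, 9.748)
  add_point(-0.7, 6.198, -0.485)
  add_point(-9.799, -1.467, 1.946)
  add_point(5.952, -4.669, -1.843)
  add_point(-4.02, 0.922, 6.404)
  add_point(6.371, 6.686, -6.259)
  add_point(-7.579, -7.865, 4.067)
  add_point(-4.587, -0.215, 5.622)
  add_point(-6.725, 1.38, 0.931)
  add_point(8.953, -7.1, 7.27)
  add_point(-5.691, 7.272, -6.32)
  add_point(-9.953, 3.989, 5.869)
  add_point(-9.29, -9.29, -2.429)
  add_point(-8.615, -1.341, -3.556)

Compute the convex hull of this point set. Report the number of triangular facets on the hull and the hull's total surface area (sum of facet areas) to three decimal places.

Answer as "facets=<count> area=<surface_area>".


Extreme-point indices: [0, 1, 2, 3, 5, 7, 8, 9, 12, 13, 14, 15, 16] — 13 of 17 on the boundary.

Triangle areas on the boundary:
  f1: (p7, p3, p14) → 42.6275
  f2: (p7, p3, p12) → 101.5930
  f3: (p13, p3, p14) → 126.1335
  f4: (p13, p15, p0) → 54.9784
  f5: (p9, p15, p14) → 40.1346
  f6: (p9, p7, p14) → 32.6308
  f7: (p9, p7, p12) → 73.7484
  f8: (p8, p13, p3) → 97.2948
  f9: (p8, p13, p0) → 50.3629
  f10: (p16, p13, p14) → 51.2418
  f11: (p16, p13, p15) → 10.6797
  f12: (p1, p9, p12) → 10.3809
  f13: (p1, p9, p15) → 43.1482
  f14: (p2, p15, p0) → 95.5953
  f15: (p2, p8, p0) → 89.6088
  f16: (p2, p1, p15) → 57.7473
  f17: (p2, p1, p12) → 11.5744
  f18: (p2, p3, p12) → 51.8014
  f19: (p2, p8, p3) → 137.6477
  f20: (p5, p15, p14) → 3.5613
  f21: (p5, p16, p14) → 15.7119
  f22: (p5, p16, p15) → 22.3217
Σ area = 1220.524

Check V−E+F: 13 − 33 + 22 = 2.

facets=22 area=1220.524


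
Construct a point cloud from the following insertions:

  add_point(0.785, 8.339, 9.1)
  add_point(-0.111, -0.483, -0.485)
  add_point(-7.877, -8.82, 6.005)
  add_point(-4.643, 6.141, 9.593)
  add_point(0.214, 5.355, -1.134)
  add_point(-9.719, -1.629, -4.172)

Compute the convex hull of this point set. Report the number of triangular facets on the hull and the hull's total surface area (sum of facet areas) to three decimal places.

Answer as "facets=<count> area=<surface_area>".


facets=8 area=444.858

Extreme-point indices: [0, 1, 2, 3, 4, 5] — 6 of 6 on the boundary.

Triangle areas on the boundary:
  f1: (p3, p2, p5) → 93.5135
  f2: (p3, p2, p0) → 39.2673
  f3: (p1, p2, p5) → 60.8403
  f4: (p1, p2, p0) → 85.1186
  f5: (p4, p1, p5) → 30.2314
  f6: (p4, p1, p0) → 30.9193
  f7: (p4, p3, p5) → 73.6837
  f8: (p4, p3, p0) → 31.2841
Σ area = 444.858

Euler: V−E+F = 6−12+8 = 2.


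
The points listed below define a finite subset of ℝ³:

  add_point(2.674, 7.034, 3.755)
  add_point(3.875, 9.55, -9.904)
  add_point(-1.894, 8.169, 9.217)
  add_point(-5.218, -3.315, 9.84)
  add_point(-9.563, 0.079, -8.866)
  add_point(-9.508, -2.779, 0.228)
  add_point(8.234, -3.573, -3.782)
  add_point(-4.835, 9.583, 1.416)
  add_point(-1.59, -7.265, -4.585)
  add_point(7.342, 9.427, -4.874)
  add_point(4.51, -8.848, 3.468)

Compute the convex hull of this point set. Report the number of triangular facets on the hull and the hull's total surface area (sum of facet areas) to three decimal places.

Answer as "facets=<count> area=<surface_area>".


facets=18 area=1082.006

Points on the hull: [0, 1, 2, 3, 4, 5, 6, 7, 8, 9, 10] (11 of 11).

Area of each hull facet:
  f1: (p7, p1, p4) → 98.5535
  f2: (p8, p1, p4) → 94.5516
  f3: (p8, p1, p6) → 79.5858
  f4: (p5, p8, p4) → 46.6367
  f5: (p5, p8, p3) → 54.0257
  f6: (p5, p7, p4) → 62.0696
  f7: (p10, p8, p6) → 44.4929
  f8: (p10, p8, p3) → 65.3083
  f9: (p10, p0, p6) → 68.0010
  f10: (p9, p1, p6) → 39.6242
  f11: (p9, p0, p6) → 63.4707
  f12: (p9, p7, p1) → 41.5389
  f13: (p2, p5, p3) → 63.0787
  f14: (p2, p5, p7) → 56.0335
  f15: (p2, p10, p3) → 75.8746
  f16: (p2, p10, p0) → 55.9241
  f17: (p2, p9, p7) → 57.5836
  f18: (p2, p9, p0) → 15.6522
Σ area = 1082.006

Euler: V−E+F = 11−27+18 = 2.


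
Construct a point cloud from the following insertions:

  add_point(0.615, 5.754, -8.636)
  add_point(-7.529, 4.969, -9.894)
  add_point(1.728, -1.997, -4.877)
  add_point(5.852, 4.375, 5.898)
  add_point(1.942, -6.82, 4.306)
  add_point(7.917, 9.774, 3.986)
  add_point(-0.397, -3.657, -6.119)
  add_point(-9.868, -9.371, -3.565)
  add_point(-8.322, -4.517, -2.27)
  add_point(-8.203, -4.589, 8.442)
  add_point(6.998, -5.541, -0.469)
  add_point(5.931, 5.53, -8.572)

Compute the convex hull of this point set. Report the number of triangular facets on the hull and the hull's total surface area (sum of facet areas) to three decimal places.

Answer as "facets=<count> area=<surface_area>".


Points on the hull: [0, 1, 3, 4, 5, 6, 7, 9, 10, 11] (10 of 12).

Area of each hull facet:
  f1: (p9, p1, p7) → 103.2436
  f2: (p9, p1, p5) → 196.9694
  f3: (p3, p9, p5) → 30.7025
  f4: (p0, p1, p5) → 48.7732
  f5: (p0, p11, p5) → 35.2793
  f6: (p0, p11, p1) → 4.3041
  f7: (p10, p11, p5) → 87.7274
  f8: (p10, p3, p5) → 30.3134
  f9: (p6, p1, p7) → 66.9077
  f10: (p6, p11, p1) → 63.8770
  f11: (p6, p10, p7) → 49.0102
  f12: (p6, p10, p11) → 53.6608
  f13: (p4, p3, p9) → 66.7623
  f14: (p4, p10, p3) → 40.1746
  f15: (p4, p9, p7) → 69.5340
  f16: (p4, p10, p7) → 49.3763
Σ area = 996.616

Euler characteristic 10−24+16 = 2 ✓

facets=16 area=996.616


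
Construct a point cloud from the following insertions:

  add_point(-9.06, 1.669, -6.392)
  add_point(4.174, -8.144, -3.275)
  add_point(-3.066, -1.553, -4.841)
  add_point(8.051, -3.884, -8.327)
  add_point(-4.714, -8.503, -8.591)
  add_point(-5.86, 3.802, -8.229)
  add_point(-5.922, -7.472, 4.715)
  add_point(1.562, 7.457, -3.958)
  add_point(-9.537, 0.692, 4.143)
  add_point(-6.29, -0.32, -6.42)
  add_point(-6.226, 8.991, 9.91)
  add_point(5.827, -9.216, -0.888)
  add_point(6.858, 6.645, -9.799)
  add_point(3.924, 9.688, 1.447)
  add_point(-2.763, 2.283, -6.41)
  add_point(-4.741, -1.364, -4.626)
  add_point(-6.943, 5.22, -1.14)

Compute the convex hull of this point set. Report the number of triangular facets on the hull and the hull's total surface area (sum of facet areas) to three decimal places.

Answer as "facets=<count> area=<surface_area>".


Extreme-point indices: [0, 3, 4, 5, 6, 7, 8, 10, 11, 12, 13, 16] — 12 of 17 on the boundary.

Per-facet area ½‖(b−a)×(c−a)‖:
  f1: (p11, p13, p3) → 80.9887
  f2: (p10, p11, p13) → 125.9992
  f3: (p12, p13, p3) → 63.5596
  f4: (p6, p10, p8) → 39.6803
  f5: (p6, p10, p11) → 109.1416
  f6: (p4, p11, p3) → 58.6262
  f7: (p4, p12, p3) → 70.7262
  f8: (p4, p12, p5) → 80.5341
  f9: (p4, p6, p11) → 75.4540
  f10: (p4, p6, p8) → 59.8901
  f11: (p16, p10, p5) → 10.4776
  f12: (p7, p12, p13) → 22.7094
  f13: (p7, p12, p5) → 36.4563
  f14: (p7, p10, p13) → 40.4860
  f15: (p7, p10, p5) → 74.3034
  f16: (p0, p4, p8) → 59.2302
  f17: (p0, p4, p5) → 23.9599
  f18: (p0, p16, p5) → 14.0480
  f19: (p0, p10, p8) → 50.1938
  f20: (p0, p16, p10) → 14.0752
Σ area = 1110.540

Check V−E+F: 12 − 30 + 20 = 2.

facets=20 area=1110.540


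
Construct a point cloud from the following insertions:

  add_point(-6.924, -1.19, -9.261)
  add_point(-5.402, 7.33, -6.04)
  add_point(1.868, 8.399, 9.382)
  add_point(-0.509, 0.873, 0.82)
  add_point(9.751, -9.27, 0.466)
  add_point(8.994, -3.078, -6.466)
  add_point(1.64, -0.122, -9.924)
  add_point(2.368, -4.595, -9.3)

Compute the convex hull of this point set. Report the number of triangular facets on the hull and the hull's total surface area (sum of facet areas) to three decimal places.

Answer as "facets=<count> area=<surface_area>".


facets=12 area=710.387

Extreme-point indices: [0, 1, 2, 3, 4, 5, 6, 7] — 8 of 8 on the boundary.

Triangle areas on the boundary:
  f1: (p1, p2, p0) → 70.7274
  f2: (p1, p6, p0) → 38.6962
  f3: (p3, p4, p0) → 85.0231
  f4: (p3, p2, p0) → 39.4591
  f5: (p3, p2, p4) → 79.4023
  f6: (p7, p4, p0) → 49.3457
  f7: (p7, p6, p0) → 19.7915
  f8: (p5, p7, p4) → 33.4801
  f9: (p5, p7, p6) → 16.8447
  f10: (p5, p2, p4) → 95.6537
  f11: (p5, p1, p2) → 145.4173
  f12: (p5, p1, p6) → 36.5463
Σ area = 710.387

Check V−E+F: 8 − 18 + 12 = 2.


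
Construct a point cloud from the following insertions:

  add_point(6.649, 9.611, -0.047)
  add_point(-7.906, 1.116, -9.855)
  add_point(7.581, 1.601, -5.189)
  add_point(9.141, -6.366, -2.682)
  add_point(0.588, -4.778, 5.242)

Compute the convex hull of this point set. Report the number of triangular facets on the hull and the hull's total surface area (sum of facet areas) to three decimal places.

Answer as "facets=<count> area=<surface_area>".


facets=6 area=511.090

Hull vertices (5/5): indices [0, 1, 2, 3, 4].

Triangle areas on the boundary:
  f1: (p4, p3, p1) → 105.9998
  f2: (p4, p0, p1) → 139.7999
  f3: (p4, p0, p3) → 90.2794
  f4: (p2, p3, p1) → 66.8583
  f5: (p2, p0, p1) → 77.0888
  f6: (p2, p0, p3) → 31.0636
Σ area = 511.090

Euler characteristic 5−9+6 = 2 ✓


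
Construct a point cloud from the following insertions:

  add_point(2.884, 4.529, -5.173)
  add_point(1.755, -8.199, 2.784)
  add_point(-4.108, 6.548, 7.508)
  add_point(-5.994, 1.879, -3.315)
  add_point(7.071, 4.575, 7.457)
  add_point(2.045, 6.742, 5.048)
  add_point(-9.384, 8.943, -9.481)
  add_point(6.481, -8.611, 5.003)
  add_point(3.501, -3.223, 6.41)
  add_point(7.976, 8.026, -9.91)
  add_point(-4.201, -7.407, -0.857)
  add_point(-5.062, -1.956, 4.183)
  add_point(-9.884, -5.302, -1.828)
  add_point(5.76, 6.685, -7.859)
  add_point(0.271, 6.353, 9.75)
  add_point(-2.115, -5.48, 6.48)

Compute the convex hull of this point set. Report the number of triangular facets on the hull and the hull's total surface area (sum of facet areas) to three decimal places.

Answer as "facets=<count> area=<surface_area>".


Extreme-point indices: [1, 2, 4, 6, 7, 9, 10, 12, 14, 15] — 10 of 16 on the boundary.

Per-facet area ½‖(b−a)×(c−a)‖:
  f1: (p6, p9, p12) → 140.6654
  f2: (p6, p14, p9) → 170.2160
  f3: (p10, p9, p12) → 64.9336
  f4: (p10, p7, p9) → 129.2256
  f5: (p15, p14, p7) → 56.9536
  f6: (p15, p10, p12) → 22.9618
  f7: (p4, p7, p9) → 119.0015
  f8: (p4, p14, p9) → 62.4386
  f9: (p4, p14, p7) → 48.0204
  f10: (p2, p6, p12) → 120.6761
  f11: (p2, p6, p14) → 31.6552
  f12: (p2, p15, p12) → 69.4454
  f13: (p2, p15, p14) → 29.7990
  f14: (p1, p10, p7) → 2.1010
  f15: (p1, p15, p7) → 14.6853
  f16: (p1, p15, p10) → 20.2510
Σ area = 1103.030

Euler: V−E+F = 10−24+16 = 2.

facets=16 area=1103.030


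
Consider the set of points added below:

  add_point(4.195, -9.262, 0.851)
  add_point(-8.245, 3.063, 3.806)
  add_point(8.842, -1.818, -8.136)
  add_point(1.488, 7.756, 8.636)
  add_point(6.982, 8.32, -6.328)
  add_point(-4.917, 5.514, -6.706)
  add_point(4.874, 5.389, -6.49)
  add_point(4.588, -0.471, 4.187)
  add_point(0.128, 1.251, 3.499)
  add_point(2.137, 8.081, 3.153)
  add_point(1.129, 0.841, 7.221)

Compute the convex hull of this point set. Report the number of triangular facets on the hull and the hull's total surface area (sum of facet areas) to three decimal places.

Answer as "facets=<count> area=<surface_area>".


facets=14 area=742.012

Extreme-point indices: [0, 1, 2, 3, 4, 5, 7, 9, 10] — 9 of 11 on the boundary.

Per-facet area ½‖(b−a)×(c−a)‖:
  f1: (p5, p4, p2) → 63.9016
  f2: (p5, p0, p1) → 98.0482
  f3: (p5, p0, p2) → 97.6975
  f4: (p5, p3, p1) → 66.7558
  f5: (p10, p3, p1) → 35.9402
  f6: (p10, p0, p1) → 61.2743
  f7: (p7, p0, p2) → 56.0870
  f8: (p7, p4, p2) → 64.9752
  f9: (p7, p3, p4) → 67.9441
  f10: (p7, p10, p3) → 15.7828
  f11: (p7, p10, p0) → 20.0963
  f12: (p9, p3, p4) → 10.2689
  f13: (p9, p5, p4) → 59.1012
  f14: (p9, p5, p3) → 24.1390
Σ area = 742.012

Check V−E+F: 9 − 21 + 14 = 2.


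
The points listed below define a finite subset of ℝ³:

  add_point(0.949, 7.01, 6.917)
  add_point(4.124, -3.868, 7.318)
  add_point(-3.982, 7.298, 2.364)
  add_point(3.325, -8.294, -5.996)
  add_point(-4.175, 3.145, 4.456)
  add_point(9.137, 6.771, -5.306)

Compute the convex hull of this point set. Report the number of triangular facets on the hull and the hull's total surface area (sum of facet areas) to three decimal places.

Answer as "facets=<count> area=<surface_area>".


facets=8 area=525.008

6 of the 6 inputs are extreme points: [0, 1, 2, 3, 4, 5].

Area of each hull facet:
  f1: (p1, p3, p4) → 78.6526
  f2: (p1, p3, p5) → 106.1895
  f3: (p0, p1, p4) → 36.9480
  f4: (p0, p1, p5) → 82.5753
  f5: (p2, p3, p4) → 38.1899
  f6: (p2, p3, p5) → 118.7692
  f7: (p2, p0, p4) → 14.8499
  f8: (p2, p0, p5) → 48.8337
Σ area = 525.008

Check V−E+F: 6 − 12 + 8 = 2.


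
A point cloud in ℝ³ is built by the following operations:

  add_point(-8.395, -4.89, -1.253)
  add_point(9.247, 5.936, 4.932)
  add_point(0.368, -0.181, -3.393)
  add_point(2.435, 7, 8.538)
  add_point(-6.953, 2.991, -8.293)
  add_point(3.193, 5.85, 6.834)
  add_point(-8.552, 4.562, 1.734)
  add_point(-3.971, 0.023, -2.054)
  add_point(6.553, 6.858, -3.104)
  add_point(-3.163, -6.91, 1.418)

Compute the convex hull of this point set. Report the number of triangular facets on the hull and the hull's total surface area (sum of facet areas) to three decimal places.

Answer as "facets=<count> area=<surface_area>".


facets=12 area=621.400

8 of the 10 inputs are extreme points: [0, 1, 2, 3, 4, 6, 8, 9].

Per-facet area ½‖(b−a)×(c−a)‖:
  f1: (p3, p9, p6) → 82.0907
  f2: (p3, p9, p1) → 64.5642
  f3: (p0, p9, p6) → 30.2088
  f4: (p0, p4, p6) → 45.6787
  f5: (p0, p4, p9) → 30.2109
  f6: (p2, p4, p9) → 41.0128
  f7: (p8, p3, p1) → 32.8147
  f8: (p8, p2, p4) → 42.1632
  f9: (p8, p4, p6) → 74.7405
  f10: (p8, p3, p6) → 79.3730
  f11: (p8, p9, p1) → 73.4904
  f12: (p8, p2, p9) → 25.0526
Σ area = 621.400

Euler characteristic 8−18+12 = 2 ✓


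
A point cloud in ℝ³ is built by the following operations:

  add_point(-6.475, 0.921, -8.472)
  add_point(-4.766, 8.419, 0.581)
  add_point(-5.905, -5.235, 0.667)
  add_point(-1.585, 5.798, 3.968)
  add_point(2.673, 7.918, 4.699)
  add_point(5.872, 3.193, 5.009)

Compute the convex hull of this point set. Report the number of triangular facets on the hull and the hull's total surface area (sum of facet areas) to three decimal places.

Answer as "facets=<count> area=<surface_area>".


Hull vertices (6/6): indices [0, 1, 2, 3, 4, 5].

Area of each hull facet:
  f1: (p2, p5, p0) → 83.3637
  f2: (p2, p1, p0) → 62.7842
  f3: (p3, p2, p5) → 48.8758
  f4: (p3, p2, p1) → 32.7478
  f5: (p4, p5, p0) → 49.9908
  f6: (p4, p1, p0) → 44.9956
  f7: (p4, p3, p5) → 13.6162
  f8: (p4, p3, p1) → 11.7220
Σ area = 348.096

Check V−E+F: 6 − 12 + 8 = 2.

facets=8 area=348.096


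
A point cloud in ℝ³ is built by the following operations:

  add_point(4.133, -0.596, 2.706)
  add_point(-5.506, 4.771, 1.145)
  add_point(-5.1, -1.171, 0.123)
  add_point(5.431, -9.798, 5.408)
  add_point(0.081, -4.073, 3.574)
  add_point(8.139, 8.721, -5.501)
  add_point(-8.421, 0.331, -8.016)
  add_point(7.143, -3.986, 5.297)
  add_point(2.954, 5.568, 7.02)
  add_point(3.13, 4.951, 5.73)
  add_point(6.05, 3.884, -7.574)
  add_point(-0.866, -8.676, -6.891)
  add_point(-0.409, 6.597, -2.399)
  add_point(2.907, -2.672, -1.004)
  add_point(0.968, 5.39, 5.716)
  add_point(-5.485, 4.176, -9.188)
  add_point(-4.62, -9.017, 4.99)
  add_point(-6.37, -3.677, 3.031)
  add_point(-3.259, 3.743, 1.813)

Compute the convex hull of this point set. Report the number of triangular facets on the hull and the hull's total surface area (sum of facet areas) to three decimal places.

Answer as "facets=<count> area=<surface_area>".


Hull vertices (13/19): indices [1, 3, 5, 6, 7, 8, 10, 11, 12, 14, 15, 16, 17].

Area of each hull facet:
  f1: (p16, p8, p3) → 76.8362
  f2: (p11, p16, p6) → 73.3601
  f3: (p11, p16, p3) → 60.7481
  f4: (p7, p3, p5) → 33.0003
  f5: (p7, p8, p5) → 73.2637
  f6: (p7, p8, p3) → 21.1279
  f7: (p15, p11, p6) → 28.5751
  f8: (p15, p1, p6) → 25.2815
  f9: (p10, p3, p5) → 49.4241
  f10: (p10, p11, p3) → 98.9378
  f11: (p10, p15, p5) → 30.3075
  f12: (p10, p15, p11) → 74.7409
  f13: (p12, p8, p5) → 46.9251
  f14: (p12, p15, p5) → 38.8021
  f15: (p12, p15, p1) → 28.3525
  f16: (p17, p16, p8) → 38.8348
  f17: (p17, p16, p6) → 26.7641
  f18: (p17, p1, p6) → 44.6316
  f19: (p14, p12, p8) → 7.4360
  f20: (p14, p12, p1) → 24.1068
  f21: (p14, p17, p8) → 10.3149
  f22: (p14, p17, p1) → 34.5574
Σ area = 946.328

Euler: V−E+F = 13−33+22 = 2.

facets=22 area=946.328


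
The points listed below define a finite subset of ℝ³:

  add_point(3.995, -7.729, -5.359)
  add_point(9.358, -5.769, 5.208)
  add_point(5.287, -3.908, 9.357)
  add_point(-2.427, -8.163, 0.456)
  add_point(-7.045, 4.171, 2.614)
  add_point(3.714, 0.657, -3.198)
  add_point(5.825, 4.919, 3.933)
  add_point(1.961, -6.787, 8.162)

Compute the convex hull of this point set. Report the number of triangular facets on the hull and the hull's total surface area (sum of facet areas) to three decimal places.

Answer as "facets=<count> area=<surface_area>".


facets=12 area=544.370

8 of the 8 inputs are extreme points: [0, 1, 2, 3, 4, 5, 6, 7].

Facet areas (half cross-product norm):
  f1: (p0, p3, p4) → 54.8720
  f2: (p7, p3, p4) → 59.5093
  f3: (p7, p0, p1) → 47.9393
  f4: (p7, p0, p3) → 38.0868
  f5: (p5, p0, p1) → 48.4880
  f6: (p5, p6, p1) → 46.3367
  f7: (p5, p0, p4) → 50.3081
  f8: (p5, p6, p4) → 51.8594
  f9: (p2, p6, p4) → 67.1445
  f10: (p2, p7, p4) → 34.6217
  f11: (p2, p6, p1) → 31.3877
  f12: (p2, p7, p1) → 13.8169
Σ area = 544.370

Euler characteristic 8−18+12 = 2 ✓


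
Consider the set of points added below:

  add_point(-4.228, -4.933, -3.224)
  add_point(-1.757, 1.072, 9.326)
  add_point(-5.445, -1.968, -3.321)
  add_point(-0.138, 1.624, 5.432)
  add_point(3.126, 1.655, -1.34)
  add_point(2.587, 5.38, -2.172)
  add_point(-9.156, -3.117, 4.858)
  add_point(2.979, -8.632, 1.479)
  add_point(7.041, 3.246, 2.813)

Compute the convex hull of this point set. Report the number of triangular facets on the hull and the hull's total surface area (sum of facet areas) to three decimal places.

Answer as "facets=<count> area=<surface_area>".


Points on the hull: [0, 1, 2, 4, 5, 6, 7, 8] (8 of 9).

Per-facet area ½‖(b−a)×(c−a)‖:
  f1: (p1, p7, p6) → 60.7938
  f2: (p1, p7, p8) → 65.2949
  f3: (p0, p7, p6) → 45.0930
  f4: (p0, p2, p6) → 14.5162
  f5: (p5, p1, p8) → 39.1434
  f6: (p5, p0, p2) → 16.5106
  f7: (p5, p2, p6) → 47.4127
  f8: (p5, p1, p6) → 62.5465
  f9: (p4, p7, p8) → 31.4934
  f10: (p4, p5, p8) → 11.4180
  f11: (p4, p0, p7) → 43.1831
  f12: (p4, p5, p0) → 16.8807
Σ area = 454.286

Euler: V−E+F = 8−18+12 = 2.

facets=12 area=454.286


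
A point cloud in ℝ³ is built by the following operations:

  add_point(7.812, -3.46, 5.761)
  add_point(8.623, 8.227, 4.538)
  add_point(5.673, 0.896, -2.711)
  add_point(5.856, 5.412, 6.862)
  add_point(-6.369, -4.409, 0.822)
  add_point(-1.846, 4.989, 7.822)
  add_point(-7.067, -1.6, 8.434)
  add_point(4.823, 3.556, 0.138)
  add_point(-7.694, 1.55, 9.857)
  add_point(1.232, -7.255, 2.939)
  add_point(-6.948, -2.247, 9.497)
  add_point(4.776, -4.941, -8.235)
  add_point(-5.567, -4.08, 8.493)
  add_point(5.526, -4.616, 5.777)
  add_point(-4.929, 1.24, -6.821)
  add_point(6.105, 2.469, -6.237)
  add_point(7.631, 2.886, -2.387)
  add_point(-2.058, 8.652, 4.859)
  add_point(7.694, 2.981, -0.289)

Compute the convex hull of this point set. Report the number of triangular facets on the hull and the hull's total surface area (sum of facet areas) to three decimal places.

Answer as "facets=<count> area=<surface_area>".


facets=28 area=866.744

16 of the 19 inputs are extreme points: [0, 1, 3, 4, 5, 6, 8, 9, 10, 11, 12, 13, 14, 15, 16, 17].

Triangle areas on the boundary:
  f1: (p0, p11, p9) → 48.4108
  f2: (p17, p14, p8) → 72.9468
  f3: (p15, p14, p11) → 41.4623
  f4: (p15, p17, p1) → 65.8683
  f5: (p15, p17, p14) → 74.8405
  f6: (p4, p14, p8) → 48.9765
  f7: (p4, p11, p9) → 50.0852
  f8: (p4, p14, p11) → 55.4867
  f9: (p3, p0, p1) → 19.1578
  f10: (p12, p4, p9) → 30.5574
  f11: (p16, p0, p11) → 52.5656
  f12: (p16, p15, p11) → 14.8908
  f13: (p16, p0, p1) → 44.0154
  f14: (p16, p15, p1) → 10.2202
  f15: (p5, p17, p1) → 25.1769
  f16: (p5, p3, p1) → 12.8062
  f17: (p5, p17, p8) → 14.2610
  f18: (p5, p3, p8) → 13.0748
  f19: (p10, p12, p0) → 13.8668
  f20: (p10, p3, p8) → 27.9359
  f21: (p10, p3, p0) → 66.3781
  f22: (p10, p12, p4) → 8.9745
  f23: (p13, p0, p9) → 3.7138
  f24: (p13, p12, p9) → 26.8811
  f25: (p13, p12, p0) → 7.8048
  f26: (p6, p4, p8) → 10.1698
  f27: (p6, p10, p8) → 2.1751
  f28: (p6, p10, p4) → 4.0408
Σ area = 866.744

Check V−E+F: 16 − 42 + 28 = 2.
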